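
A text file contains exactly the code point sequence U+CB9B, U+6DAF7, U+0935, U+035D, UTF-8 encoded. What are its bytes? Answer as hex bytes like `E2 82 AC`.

EC AE 9B F1 AD AB B7 E0 A4 B5 CD 9D

U+CB9B: 3-byte form → EC AE 9B.
U+6DAF7: 4-byte form → F1 AD AB B7.
U+0935: 3-byte form → E0 A4 B5.
U+035D: 2-byte form → CD 9D.
Concatenated (12 bytes): EC AE 9B F1 AD AB B7 E0 A4 B5 CD 9D.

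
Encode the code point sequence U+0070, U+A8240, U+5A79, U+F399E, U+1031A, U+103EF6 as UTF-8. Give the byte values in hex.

70 F2 A8 89 80 E5 A9 B9 F3 B3 A6 9E F0 90 8C 9A F4 83 BB B6

U+0070: 1-byte form → 70.
U+A8240: 4-byte form → F2 A8 89 80.
U+5A79: 3-byte form → E5 A9 B9.
U+F399E: 4-byte form → F3 B3 A6 9E.
U+1031A: 4-byte form → F0 90 8C 9A.
U+103EF6: 4-byte form → F4 83 BB B6.
Concatenated (20 bytes): 70 F2 A8 89 80 E5 A9 B9 F3 B3 A6 9E F0 90 8C 9A F4 83 BB B6.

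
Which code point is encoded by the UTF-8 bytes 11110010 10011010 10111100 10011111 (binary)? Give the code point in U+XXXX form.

U+9AF1F

Leading byte 0xF2 = 11110010 matches 11110xxx → 4-byte sequence.
Byte 1: 0xF2 = 11110010, payload 010 (3 bits).
Byte 2: 0x9A = 10011010 (10xxxxxx ✓), payload 011010.
Byte 3: 0xBC = 10111100 (10xxxxxx ✓), payload 111100.
Byte 4: 0x9F = 10011111 (10xxxxxx ✓), payload 011111.
Concatenate: 010011010111100011111 = 0x9AF1F (21 bits → U+9AF1F).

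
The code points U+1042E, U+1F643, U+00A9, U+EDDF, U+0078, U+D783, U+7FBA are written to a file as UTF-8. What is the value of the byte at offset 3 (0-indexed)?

U+1042E → 4-byte form F0 90 90 AE at offsets 0–3.
Offset 3 falls in char 1's range; it's byte 4 of F0 90 90 AE = 0xAE.

0xAE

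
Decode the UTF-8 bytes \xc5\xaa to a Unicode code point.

Leading byte 0xC5 = 11000101 matches 110xxxxx → 2-byte sequence.
Byte 1: 0xC5 = 11000101, payload 00101 (5 bits).
Byte 2: 0xAA = 10101010 (10xxxxxx ✓), payload 101010.
Concatenate: 00101101010 = 0x16A (11 bits → U+016A).

U+016A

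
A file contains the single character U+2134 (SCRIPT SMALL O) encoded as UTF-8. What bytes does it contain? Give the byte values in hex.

E2 84 B4

U+2134 = 0x2134 = 8500 decimal. In range U+0800–U+FFFF → 3-byte form: 1110xxxx 10xxxxxx 10xxxxxx.
Binary (16 bits): 0010000100110100.
Split 4+6+6: 0010 | 000100 | 110100.
Byte 1: 11100010 = 0xE2.
Byte 2: 10000100 = 0x84.
Byte 3: 10110100 = 0xB4.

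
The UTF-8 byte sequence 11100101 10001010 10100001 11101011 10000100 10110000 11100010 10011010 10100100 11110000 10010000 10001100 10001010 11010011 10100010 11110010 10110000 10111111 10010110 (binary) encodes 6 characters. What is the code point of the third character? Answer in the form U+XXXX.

U+26A4

Offset 0: leading byte 0xE5 = 11100101 → 3-byte char #1 = E5 8A A1.
Offset 3: leading byte 0xEB = 11101011 → 3-byte char #2 = EB 84 B0.
Offset 6: leading byte 0xE2 = 11100010 → 3-byte char #3 = E2 9A A4.
Leading byte 0xE2 = 11100010 matches 1110xxxx → 3-byte sequence.
Byte 1: 0xE2 = 11100010, payload 0010 (4 bits).
Byte 2: 0x9A = 10011010 (10xxxxxx ✓), payload 011010.
Byte 3: 0xA4 = 10100100 (10xxxxxx ✓), payload 100100.
Concatenate: 0010011010100100 = 0x26A4 (16 bits → U+26A4).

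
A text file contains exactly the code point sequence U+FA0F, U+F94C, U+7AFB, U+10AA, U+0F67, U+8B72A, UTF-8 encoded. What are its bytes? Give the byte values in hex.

EF A8 8F EF A5 8C E7 AB BB E1 82 AA E0 BD A7 F2 8B 9C AA

U+FA0F: 3-byte form → EF A8 8F.
U+F94C: 3-byte form → EF A5 8C.
U+7AFB: 3-byte form → E7 AB BB.
U+10AA: 3-byte form → E1 82 AA.
U+0F67: 3-byte form → E0 BD A7.
U+8B72A: 4-byte form → F2 8B 9C AA.
Concatenated (19 bytes): EF A8 8F EF A5 8C E7 AB BB E1 82 AA E0 BD A7 F2 8B 9C AA.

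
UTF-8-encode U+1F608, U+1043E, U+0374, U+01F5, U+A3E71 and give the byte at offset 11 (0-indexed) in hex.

0xB5

U+1F608 → 4-byte form F0 9F 98 88 at offsets 0–3.
U+1043E → 4-byte form F0 90 90 BE at offsets 4–7.
U+0374 → 2-byte form CD B4 at offsets 8–9.
U+01F5 → 2-byte form C7 B5 at offsets 10–11.
Offset 11 falls in char 4's range; it's byte 2 of C7 B5 = 0xB5.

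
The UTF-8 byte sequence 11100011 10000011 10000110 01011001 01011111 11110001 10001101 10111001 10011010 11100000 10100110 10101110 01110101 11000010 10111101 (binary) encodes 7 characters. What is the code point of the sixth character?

Offset 0: leading byte 0xE3 = 11100011 → 3-byte char #1 = E3 83 86.
Offset 3: leading byte 0x59 = 01011001 → 1-byte char #2 = 59.
Offset 4: leading byte 0x5F = 01011111 → 1-byte char #3 = 5F.
Offset 5: leading byte 0xF1 = 11110001 → 4-byte char #4 = F1 8D B9 9A.
Offset 9: leading byte 0xE0 = 11100000 → 3-byte char #5 = E0 A6 AE.
Offset 12: leading byte 0x75 = 01110101 → 1-byte char #6 = 75.
Leading byte 0x75 = 01110101 matches 0xxxxxxx → 1-byte sequence.
Byte 1: 0x75 = 01110101, payload 1110101 (7 bits).
Concatenate: 1110101 = 0x75 (7 bits → U+0075).

U+0075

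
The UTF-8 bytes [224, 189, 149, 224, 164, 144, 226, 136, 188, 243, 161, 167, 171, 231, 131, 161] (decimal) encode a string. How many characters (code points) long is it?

5

Byte at offset 0: 0xE0 = 11100000 → 3-byte char (#1). Advance 3.
Byte at offset 3: 0xE0 = 11100000 → 3-byte char (#2). Advance 3.
Byte at offset 6: 0xE2 = 11100010 → 3-byte char (#3). Advance 3.
Byte at offset 9: 0xF3 = 11110011 → 4-byte char (#4). Advance 4.
Byte at offset 13: 0xE7 = 11100111 → 3-byte char (#5). Advance 3.
Reached end at offset 16 after 5 code points.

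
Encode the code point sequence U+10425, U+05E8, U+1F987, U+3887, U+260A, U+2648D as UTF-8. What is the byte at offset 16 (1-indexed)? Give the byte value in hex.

1-indexed offset 16 is 0-indexed offset 15.
U+10425 → 4-byte form F0 90 90 A5 at offsets 0–3.
U+05E8 → 2-byte form D7 A8 at offsets 4–5.
U+1F987 → 4-byte form F0 9F A6 87 at offsets 6–9.
U+3887 → 3-byte form E3 A2 87 at offsets 10–12.
U+260A → 3-byte form E2 98 8A at offsets 13–15.
Offset 15 falls in char 5's range; it's byte 3 of E2 98 8A = 0x8A.

0x8A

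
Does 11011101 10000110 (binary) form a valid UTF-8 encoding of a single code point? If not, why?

Leading byte 0xDD = 11011101 → 2-byte form.
Continuation bytes 0x86=10000110 all match 10xxxxxx.
Decoded value 0x746 is ≥ 0x80 (shortest form) and not a surrogate.

valid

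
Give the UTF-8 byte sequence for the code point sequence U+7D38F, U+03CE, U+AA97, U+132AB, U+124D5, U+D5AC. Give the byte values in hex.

U+7D38F: 4-byte form → F1 BD 8E 8F.
U+03CE: 2-byte form → CF 8E.
U+AA97: 3-byte form → EA AA 97.
U+132AB: 4-byte form → F0 93 8A AB.
U+124D5: 4-byte form → F0 92 93 95.
U+D5AC: 3-byte form → ED 96 AC.
Concatenated (20 bytes): F1 BD 8E 8F CF 8E EA AA 97 F0 93 8A AB F0 92 93 95 ED 96 AC.

F1 BD 8E 8F CF 8E EA AA 97 F0 93 8A AB F0 92 93 95 ED 96 AC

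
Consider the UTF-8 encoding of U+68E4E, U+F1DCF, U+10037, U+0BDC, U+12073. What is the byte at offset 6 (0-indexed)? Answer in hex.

U+68E4E → 4-byte form F1 A8 B9 8E at offsets 0–3.
U+F1DCF → 4-byte form F3 B1 B7 8F at offsets 4–7.
Offset 6 falls in char 2's range; it's byte 3 of F3 B1 B7 8F = 0xB7.

0xB7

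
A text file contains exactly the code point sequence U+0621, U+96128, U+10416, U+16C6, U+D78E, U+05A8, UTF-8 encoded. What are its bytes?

D8 A1 F2 96 84 A8 F0 90 90 96 E1 9B 86 ED 9E 8E D6 A8

U+0621: 2-byte form → D8 A1.
U+96128: 4-byte form → F2 96 84 A8.
U+10416: 4-byte form → F0 90 90 96.
U+16C6: 3-byte form → E1 9B 86.
U+D78E: 3-byte form → ED 9E 8E.
U+05A8: 2-byte form → D6 A8.
Concatenated (18 bytes): D8 A1 F2 96 84 A8 F0 90 90 96 E1 9B 86 ED 9E 8E D6 A8.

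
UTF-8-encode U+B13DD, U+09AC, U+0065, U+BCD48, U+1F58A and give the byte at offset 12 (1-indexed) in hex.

1-indexed offset 12 is 0-indexed offset 11.
U+B13DD → 4-byte form F2 B1 8F 9D at offsets 0–3.
U+09AC → 3-byte form E0 A6 AC at offsets 4–6.
U+0065 → 1-byte form 65 at offsets 7–7.
U+BCD48 → 4-byte form F2 BC B5 88 at offsets 8–11.
Offset 11 falls in char 4's range; it's byte 4 of F2 BC B5 88 = 0x88.

0x88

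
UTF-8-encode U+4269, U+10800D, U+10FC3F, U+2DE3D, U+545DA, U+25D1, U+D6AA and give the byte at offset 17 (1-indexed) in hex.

0x94

1-indexed offset 17 is 0-indexed offset 16.
U+4269 → 3-byte form E4 89 A9 at offsets 0–2.
U+10800D → 4-byte form F4 88 80 8D at offsets 3–6.
U+10FC3F → 4-byte form F4 8F B0 BF at offsets 7–10.
U+2DE3D → 4-byte form F0 AD B8 BD at offsets 11–14.
U+545DA → 4-byte form F1 94 97 9A at offsets 15–18.
Offset 16 falls in char 5's range; it's byte 2 of F1 94 97 9A = 0x94.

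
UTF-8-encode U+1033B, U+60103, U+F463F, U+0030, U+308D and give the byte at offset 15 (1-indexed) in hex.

0x82

1-indexed offset 15 is 0-indexed offset 14.
U+1033B → 4-byte form F0 90 8C BB at offsets 0–3.
U+60103 → 4-byte form F1 A0 84 83 at offsets 4–7.
U+F463F → 4-byte form F3 B4 98 BF at offsets 8–11.
U+0030 → 1-byte form 30 at offsets 12–12.
U+308D → 3-byte form E3 82 8D at offsets 13–15.
Offset 14 falls in char 5's range; it's byte 2 of E3 82 8D = 0x82.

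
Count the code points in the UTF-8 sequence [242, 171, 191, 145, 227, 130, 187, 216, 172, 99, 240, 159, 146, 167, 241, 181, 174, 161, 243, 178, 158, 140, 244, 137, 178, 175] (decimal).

8

Byte at offset 0: 0xF2 = 11110010 → 4-byte char (#1). Advance 4.
Byte at offset 4: 0xE3 = 11100011 → 3-byte char (#2). Advance 3.
Byte at offset 7: 0xD8 = 11011000 → 2-byte char (#3). Advance 2.
Byte at offset 9: 0x63 = 01100011 → 1-byte char (#4). Advance 1.
Byte at offset 10: 0xF0 = 11110000 → 4-byte char (#5). Advance 4.
Byte at offset 14: 0xF1 = 11110001 → 4-byte char (#6). Advance 4.
Byte at offset 18: 0xF3 = 11110011 → 4-byte char (#7). Advance 4.
Byte at offset 22: 0xF4 = 11110100 → 4-byte char (#8). Advance 4.
Reached end at offset 26 after 8 code points.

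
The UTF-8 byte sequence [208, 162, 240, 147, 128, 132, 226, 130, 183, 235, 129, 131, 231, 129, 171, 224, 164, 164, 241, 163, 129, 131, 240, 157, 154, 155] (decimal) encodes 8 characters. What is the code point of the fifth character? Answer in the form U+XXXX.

Offset 0: leading byte 0xD0 = 11010000 → 2-byte char #1 = D0 A2.
Offset 2: leading byte 0xF0 = 11110000 → 4-byte char #2 = F0 93 80 84.
Offset 6: leading byte 0xE2 = 11100010 → 3-byte char #3 = E2 82 B7.
Offset 9: leading byte 0xEB = 11101011 → 3-byte char #4 = EB 81 83.
Offset 12: leading byte 0xE7 = 11100111 → 3-byte char #5 = E7 81 AB.
Leading byte 0xE7 = 11100111 matches 1110xxxx → 3-byte sequence.
Byte 1: 0xE7 = 11100111, payload 0111 (4 bits).
Byte 2: 0x81 = 10000001 (10xxxxxx ✓), payload 000001.
Byte 3: 0xAB = 10101011 (10xxxxxx ✓), payload 101011.
Concatenate: 0111000001101011 = 0x706B (16 bits → U+706B).

U+706B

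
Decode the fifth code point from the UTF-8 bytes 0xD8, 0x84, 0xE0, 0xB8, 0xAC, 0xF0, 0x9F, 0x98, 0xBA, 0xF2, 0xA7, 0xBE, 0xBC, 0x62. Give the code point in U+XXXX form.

U+0062

Offset 0: leading byte 0xD8 = 11011000 → 2-byte char #1 = D8 84.
Offset 2: leading byte 0xE0 = 11100000 → 3-byte char #2 = E0 B8 AC.
Offset 5: leading byte 0xF0 = 11110000 → 4-byte char #3 = F0 9F 98 BA.
Offset 9: leading byte 0xF2 = 11110010 → 4-byte char #4 = F2 A7 BE BC.
Offset 13: leading byte 0x62 = 01100010 → 1-byte char #5 = 62.
Leading byte 0x62 = 01100010 matches 0xxxxxxx → 1-byte sequence.
Byte 1: 0x62 = 01100010, payload 1100010 (7 bits).
Concatenate: 1100010 = 0x62 (7 bits → U+0062).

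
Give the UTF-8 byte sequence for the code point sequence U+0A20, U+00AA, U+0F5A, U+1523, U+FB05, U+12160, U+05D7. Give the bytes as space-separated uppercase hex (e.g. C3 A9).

U+0A20: 3-byte form → E0 A8 A0.
U+00AA: 2-byte form → C2 AA.
U+0F5A: 3-byte form → E0 BD 9A.
U+1523: 3-byte form → E1 94 A3.
U+FB05: 3-byte form → EF AC 85.
U+12160: 4-byte form → F0 92 85 A0.
U+05D7: 2-byte form → D7 97.
Concatenated (20 bytes): E0 A8 A0 C2 AA E0 BD 9A E1 94 A3 EF AC 85 F0 92 85 A0 D7 97.

E0 A8 A0 C2 AA E0 BD 9A E1 94 A3 EF AC 85 F0 92 85 A0 D7 97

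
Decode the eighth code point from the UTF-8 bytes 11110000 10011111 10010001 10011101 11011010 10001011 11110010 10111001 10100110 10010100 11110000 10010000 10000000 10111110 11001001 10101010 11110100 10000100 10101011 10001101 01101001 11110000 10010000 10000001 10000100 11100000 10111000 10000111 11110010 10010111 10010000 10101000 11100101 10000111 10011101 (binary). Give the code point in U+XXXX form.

Offset 0: leading byte 0xF0 = 11110000 → 4-byte char #1 = F0 9F 91 9D.
Offset 4: leading byte 0xDA = 11011010 → 2-byte char #2 = DA 8B.
Offset 6: leading byte 0xF2 = 11110010 → 4-byte char #3 = F2 B9 A6 94.
Offset 10: leading byte 0xF0 = 11110000 → 4-byte char #4 = F0 90 80 BE.
Offset 14: leading byte 0xC9 = 11001001 → 2-byte char #5 = C9 AA.
Offset 16: leading byte 0xF4 = 11110100 → 4-byte char #6 = F4 84 AB 8D.
Offset 20: leading byte 0x69 = 01101001 → 1-byte char #7 = 69.
Offset 21: leading byte 0xF0 = 11110000 → 4-byte char #8 = F0 90 81 84.
Leading byte 0xF0 = 11110000 matches 11110xxx → 4-byte sequence.
Byte 1: 0xF0 = 11110000, payload 000 (3 bits).
Byte 2: 0x90 = 10010000 (10xxxxxx ✓), payload 010000.
Byte 3: 0x81 = 10000001 (10xxxxxx ✓), payload 000001.
Byte 4: 0x84 = 10000100 (10xxxxxx ✓), payload 000100.
Concatenate: 000010000000001000100 = 0x10044 (21 bits → U+10044).

U+10044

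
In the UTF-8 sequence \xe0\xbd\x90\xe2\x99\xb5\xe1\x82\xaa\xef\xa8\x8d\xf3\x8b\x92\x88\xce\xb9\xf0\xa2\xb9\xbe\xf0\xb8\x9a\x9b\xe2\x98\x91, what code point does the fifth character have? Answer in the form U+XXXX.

Offset 0: leading byte 0xE0 = 11100000 → 3-byte char #1 = E0 BD 90.
Offset 3: leading byte 0xE2 = 11100010 → 3-byte char #2 = E2 99 B5.
Offset 6: leading byte 0xE1 = 11100001 → 3-byte char #3 = E1 82 AA.
Offset 9: leading byte 0xEF = 11101111 → 3-byte char #4 = EF A8 8D.
Offset 12: leading byte 0xF3 = 11110011 → 4-byte char #5 = F3 8B 92 88.
Leading byte 0xF3 = 11110011 matches 11110xxx → 4-byte sequence.
Byte 1: 0xF3 = 11110011, payload 011 (3 bits).
Byte 2: 0x8B = 10001011 (10xxxxxx ✓), payload 001011.
Byte 3: 0x92 = 10010010 (10xxxxxx ✓), payload 010010.
Byte 4: 0x88 = 10001000 (10xxxxxx ✓), payload 001000.
Concatenate: 011001011010010001000 = 0xCB488 (21 bits → U+CB488).

U+CB488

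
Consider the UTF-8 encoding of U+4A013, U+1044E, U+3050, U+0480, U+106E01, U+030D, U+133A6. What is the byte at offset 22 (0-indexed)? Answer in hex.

0xA6

U+4A013 → 4-byte form F1 8A 80 93 at offsets 0–3.
U+1044E → 4-byte form F0 90 91 8E at offsets 4–7.
U+3050 → 3-byte form E3 81 90 at offsets 8–10.
U+0480 → 2-byte form D2 80 at offsets 11–12.
U+106E01 → 4-byte form F4 86 B8 81 at offsets 13–16.
U+030D → 2-byte form CC 8D at offsets 17–18.
U+133A6 → 4-byte form F0 93 8E A6 at offsets 19–22.
Offset 22 falls in char 7's range; it's byte 4 of F0 93 8E A6 = 0xA6.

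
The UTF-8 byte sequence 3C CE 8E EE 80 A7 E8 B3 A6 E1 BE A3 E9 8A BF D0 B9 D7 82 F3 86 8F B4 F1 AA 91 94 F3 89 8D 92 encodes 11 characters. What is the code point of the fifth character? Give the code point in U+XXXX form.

Offset 0: leading byte 0x3C = 00111100 → 1-byte char #1 = 3C.
Offset 1: leading byte 0xCE = 11001110 → 2-byte char #2 = CE 8E.
Offset 3: leading byte 0xEE = 11101110 → 3-byte char #3 = EE 80 A7.
Offset 6: leading byte 0xE8 = 11101000 → 3-byte char #4 = E8 B3 A6.
Offset 9: leading byte 0xE1 = 11100001 → 3-byte char #5 = E1 BE A3.
Leading byte 0xE1 = 11100001 matches 1110xxxx → 3-byte sequence.
Byte 1: 0xE1 = 11100001, payload 0001 (4 bits).
Byte 2: 0xBE = 10111110 (10xxxxxx ✓), payload 111110.
Byte 3: 0xA3 = 10100011 (10xxxxxx ✓), payload 100011.
Concatenate: 0001111110100011 = 0x1FA3 (16 bits → U+1FA3).

U+1FA3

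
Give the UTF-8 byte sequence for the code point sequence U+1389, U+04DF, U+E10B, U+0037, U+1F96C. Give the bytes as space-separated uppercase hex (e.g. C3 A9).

E1 8E 89 D3 9F EE 84 8B 37 F0 9F A5 AC

U+1389: 3-byte form → E1 8E 89.
U+04DF: 2-byte form → D3 9F.
U+E10B: 3-byte form → EE 84 8B.
U+0037: 1-byte form → 37.
U+1F96C: 4-byte form → F0 9F A5 AC.
Concatenated (13 bytes): E1 8E 89 D3 9F EE 84 8B 37 F0 9F A5 AC.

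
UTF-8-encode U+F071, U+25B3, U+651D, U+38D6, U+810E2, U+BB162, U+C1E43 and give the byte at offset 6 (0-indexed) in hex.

U+F071 → 3-byte form EF 81 B1 at offsets 0–2.
U+25B3 → 3-byte form E2 96 B3 at offsets 3–5.
U+651D → 3-byte form E6 94 9D at offsets 6–8.
Offset 6 falls in char 3's range; it's byte 1 of E6 94 9D = 0xE6.

0xE6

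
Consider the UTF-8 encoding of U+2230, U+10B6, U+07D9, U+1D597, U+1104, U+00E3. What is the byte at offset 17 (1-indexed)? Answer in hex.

0xA3

1-indexed offset 17 is 0-indexed offset 16.
U+2230 → 3-byte form E2 88 B0 at offsets 0–2.
U+10B6 → 3-byte form E1 82 B6 at offsets 3–5.
U+07D9 → 2-byte form DF 99 at offsets 6–7.
U+1D597 → 4-byte form F0 9D 96 97 at offsets 8–11.
U+1104 → 3-byte form E1 84 84 at offsets 12–14.
U+00E3 → 2-byte form C3 A3 at offsets 15–16.
Offset 16 falls in char 6's range; it's byte 2 of C3 A3 = 0xA3.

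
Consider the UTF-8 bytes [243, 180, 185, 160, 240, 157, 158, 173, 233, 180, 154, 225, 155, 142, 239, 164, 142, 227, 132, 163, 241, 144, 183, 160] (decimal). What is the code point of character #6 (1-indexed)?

U+3123

Offset 0: leading byte 0xF3 = 11110011 → 4-byte char #1 = F3 B4 B9 A0.
Offset 4: leading byte 0xF0 = 11110000 → 4-byte char #2 = F0 9D 9E AD.
Offset 8: leading byte 0xE9 = 11101001 → 3-byte char #3 = E9 B4 9A.
Offset 11: leading byte 0xE1 = 11100001 → 3-byte char #4 = E1 9B 8E.
Offset 14: leading byte 0xEF = 11101111 → 3-byte char #5 = EF A4 8E.
Offset 17: leading byte 0xE3 = 11100011 → 3-byte char #6 = E3 84 A3.
Leading byte 0xE3 = 11100011 matches 1110xxxx → 3-byte sequence.
Byte 1: 0xE3 = 11100011, payload 0011 (4 bits).
Byte 2: 0x84 = 10000100 (10xxxxxx ✓), payload 000100.
Byte 3: 0xA3 = 10100011 (10xxxxxx ✓), payload 100011.
Concatenate: 0011000100100011 = 0x3123 (16 bits → U+3123).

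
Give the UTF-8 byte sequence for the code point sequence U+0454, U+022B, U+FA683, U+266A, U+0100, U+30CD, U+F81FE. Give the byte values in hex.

D1 94 C8 AB F3 BA 9A 83 E2 99 AA C4 80 E3 83 8D F3 B8 87 BE

U+0454: 2-byte form → D1 94.
U+022B: 2-byte form → C8 AB.
U+FA683: 4-byte form → F3 BA 9A 83.
U+266A: 3-byte form → E2 99 AA.
U+0100: 2-byte form → C4 80.
U+30CD: 3-byte form → E3 83 8D.
U+F81FE: 4-byte form → F3 B8 87 BE.
Concatenated (20 bytes): D1 94 C8 AB F3 BA 9A 83 E2 99 AA C4 80 E3 83 8D F3 B8 87 BE.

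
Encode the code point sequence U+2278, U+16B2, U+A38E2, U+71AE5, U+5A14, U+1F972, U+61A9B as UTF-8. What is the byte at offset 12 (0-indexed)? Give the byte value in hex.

U+2278 → 3-byte form E2 89 B8 at offsets 0–2.
U+16B2 → 3-byte form E1 9A B2 at offsets 3–5.
U+A38E2 → 4-byte form F2 A3 A3 A2 at offsets 6–9.
U+71AE5 → 4-byte form F1 B1 AB A5 at offsets 10–13.
Offset 12 falls in char 4's range; it's byte 3 of F1 B1 AB A5 = 0xAB.

0xAB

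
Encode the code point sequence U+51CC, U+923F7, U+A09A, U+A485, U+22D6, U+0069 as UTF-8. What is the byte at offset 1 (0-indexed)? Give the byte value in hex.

U+51CC → 3-byte form E5 87 8C at offsets 0–2.
Offset 1 falls in char 1's range; it's byte 2 of E5 87 8C = 0x87.

0x87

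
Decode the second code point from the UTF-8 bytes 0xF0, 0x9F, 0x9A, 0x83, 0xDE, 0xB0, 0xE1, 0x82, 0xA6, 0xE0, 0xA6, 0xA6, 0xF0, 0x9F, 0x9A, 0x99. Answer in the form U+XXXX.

U+07B0

Offset 0: leading byte 0xF0 = 11110000 → 4-byte char #1 = F0 9F 9A 83.
Offset 4: leading byte 0xDE = 11011110 → 2-byte char #2 = DE B0.
Leading byte 0xDE = 11011110 matches 110xxxxx → 2-byte sequence.
Byte 1: 0xDE = 11011110, payload 11110 (5 bits).
Byte 2: 0xB0 = 10110000 (10xxxxxx ✓), payload 110000.
Concatenate: 11110110000 = 0x7B0 (11 bits → U+07B0).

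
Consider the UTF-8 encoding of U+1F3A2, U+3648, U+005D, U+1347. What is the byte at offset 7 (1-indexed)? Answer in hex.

0x88

1-indexed offset 7 is 0-indexed offset 6.
U+1F3A2 → 4-byte form F0 9F 8E A2 at offsets 0–3.
U+3648 → 3-byte form E3 99 88 at offsets 4–6.
Offset 6 falls in char 2's range; it's byte 3 of E3 99 88 = 0x88.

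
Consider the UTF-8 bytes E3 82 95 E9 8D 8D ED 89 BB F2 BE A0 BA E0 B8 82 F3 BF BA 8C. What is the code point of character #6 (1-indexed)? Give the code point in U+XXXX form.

Offset 0: leading byte 0xE3 = 11100011 → 3-byte char #1 = E3 82 95.
Offset 3: leading byte 0xE9 = 11101001 → 3-byte char #2 = E9 8D 8D.
Offset 6: leading byte 0xED = 11101101 → 3-byte char #3 = ED 89 BB.
Offset 9: leading byte 0xF2 = 11110010 → 4-byte char #4 = F2 BE A0 BA.
Offset 13: leading byte 0xE0 = 11100000 → 3-byte char #5 = E0 B8 82.
Offset 16: leading byte 0xF3 = 11110011 → 4-byte char #6 = F3 BF BA 8C.
Leading byte 0xF3 = 11110011 matches 11110xxx → 4-byte sequence.
Byte 1: 0xF3 = 11110011, payload 011 (3 bits).
Byte 2: 0xBF = 10111111 (10xxxxxx ✓), payload 111111.
Byte 3: 0xBA = 10111010 (10xxxxxx ✓), payload 111010.
Byte 4: 0x8C = 10001100 (10xxxxxx ✓), payload 001100.
Concatenate: 011111111111010001100 = 0xFFE8C (21 bits → U+FFE8C).

U+FFE8C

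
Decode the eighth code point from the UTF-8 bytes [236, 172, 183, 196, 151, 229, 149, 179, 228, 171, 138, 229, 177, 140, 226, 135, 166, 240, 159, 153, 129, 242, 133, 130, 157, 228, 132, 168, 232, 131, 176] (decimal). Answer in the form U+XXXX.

Offset 0: leading byte 0xEC = 11101100 → 3-byte char #1 = EC AC B7.
Offset 3: leading byte 0xC4 = 11000100 → 2-byte char #2 = C4 97.
Offset 5: leading byte 0xE5 = 11100101 → 3-byte char #3 = E5 95 B3.
Offset 8: leading byte 0xE4 = 11100100 → 3-byte char #4 = E4 AB 8A.
Offset 11: leading byte 0xE5 = 11100101 → 3-byte char #5 = E5 B1 8C.
Offset 14: leading byte 0xE2 = 11100010 → 3-byte char #6 = E2 87 A6.
Offset 17: leading byte 0xF0 = 11110000 → 4-byte char #7 = F0 9F 99 81.
Offset 21: leading byte 0xF2 = 11110010 → 4-byte char #8 = F2 85 82 9D.
Leading byte 0xF2 = 11110010 matches 11110xxx → 4-byte sequence.
Byte 1: 0xF2 = 11110010, payload 010 (3 bits).
Byte 2: 0x85 = 10000101 (10xxxxxx ✓), payload 000101.
Byte 3: 0x82 = 10000010 (10xxxxxx ✓), payload 000010.
Byte 4: 0x9D = 10011101 (10xxxxxx ✓), payload 011101.
Concatenate: 010000101000010011101 = 0x8509D (21 bits → U+8509D).

U+8509D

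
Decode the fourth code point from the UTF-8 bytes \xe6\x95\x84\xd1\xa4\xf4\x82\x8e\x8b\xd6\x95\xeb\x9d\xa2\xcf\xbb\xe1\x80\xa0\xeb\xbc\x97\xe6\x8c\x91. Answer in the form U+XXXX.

U+0595

Offset 0: leading byte 0xE6 = 11100110 → 3-byte char #1 = E6 95 84.
Offset 3: leading byte 0xD1 = 11010001 → 2-byte char #2 = D1 A4.
Offset 5: leading byte 0xF4 = 11110100 → 4-byte char #3 = F4 82 8E 8B.
Offset 9: leading byte 0xD6 = 11010110 → 2-byte char #4 = D6 95.
Leading byte 0xD6 = 11010110 matches 110xxxxx → 2-byte sequence.
Byte 1: 0xD6 = 11010110, payload 10110 (5 bits).
Byte 2: 0x95 = 10010101 (10xxxxxx ✓), payload 010101.
Concatenate: 10110010101 = 0x595 (11 bits → U+0595).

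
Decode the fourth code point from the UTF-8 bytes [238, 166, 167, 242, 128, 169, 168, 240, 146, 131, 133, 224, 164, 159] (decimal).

Offset 0: leading byte 0xEE = 11101110 → 3-byte char #1 = EE A6 A7.
Offset 3: leading byte 0xF2 = 11110010 → 4-byte char #2 = F2 80 A9 A8.
Offset 7: leading byte 0xF0 = 11110000 → 4-byte char #3 = F0 92 83 85.
Offset 11: leading byte 0xE0 = 11100000 → 3-byte char #4 = E0 A4 9F.
Leading byte 0xE0 = 11100000 matches 1110xxxx → 3-byte sequence.
Byte 1: 0xE0 = 11100000, payload 0000 (4 bits).
Byte 2: 0xA4 = 10100100 (10xxxxxx ✓), payload 100100.
Byte 3: 0x9F = 10011111 (10xxxxxx ✓), payload 011111.
Concatenate: 0000100100011111 = 0x91F (16 bits → U+091F).

U+091F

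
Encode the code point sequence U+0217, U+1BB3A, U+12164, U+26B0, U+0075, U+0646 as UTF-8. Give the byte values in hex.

C8 97 F0 9B AC BA F0 92 85 A4 E2 9A B0 75 D9 86

U+0217: 2-byte form → C8 97.
U+1BB3A: 4-byte form → F0 9B AC BA.
U+12164: 4-byte form → F0 92 85 A4.
U+26B0: 3-byte form → E2 9A B0.
U+0075: 1-byte form → 75.
U+0646: 2-byte form → D9 86.
Concatenated (16 bytes): C8 97 F0 9B AC BA F0 92 85 A4 E2 9A B0 75 D9 86.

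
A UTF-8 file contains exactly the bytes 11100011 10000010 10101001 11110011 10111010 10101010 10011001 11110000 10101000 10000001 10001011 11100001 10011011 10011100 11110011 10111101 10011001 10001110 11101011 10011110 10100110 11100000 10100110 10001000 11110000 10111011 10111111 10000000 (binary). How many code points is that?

8

Byte at offset 0: 0xE3 = 11100011 → 3-byte char (#1). Advance 3.
Byte at offset 3: 0xF3 = 11110011 → 4-byte char (#2). Advance 4.
Byte at offset 7: 0xF0 = 11110000 → 4-byte char (#3). Advance 4.
Byte at offset 11: 0xE1 = 11100001 → 3-byte char (#4). Advance 3.
Byte at offset 14: 0xF3 = 11110011 → 4-byte char (#5). Advance 4.
Byte at offset 18: 0xEB = 11101011 → 3-byte char (#6). Advance 3.
Byte at offset 21: 0xE0 = 11100000 → 3-byte char (#7). Advance 3.
Byte at offset 24: 0xF0 = 11110000 → 4-byte char (#8). Advance 4.
Reached end at offset 28 after 8 code points.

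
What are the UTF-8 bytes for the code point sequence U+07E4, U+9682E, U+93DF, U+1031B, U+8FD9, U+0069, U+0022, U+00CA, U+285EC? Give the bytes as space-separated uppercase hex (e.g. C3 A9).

U+07E4: 2-byte form → DF A4.
U+9682E: 4-byte form → F2 96 A0 AE.
U+93DF: 3-byte form → E9 8F 9F.
U+1031B: 4-byte form → F0 90 8C 9B.
U+8FD9: 3-byte form → E8 BF 99.
U+0069: 1-byte form → 69.
U+0022: 1-byte form → 22.
U+00CA: 2-byte form → C3 8A.
U+285EC: 4-byte form → F0 A8 97 AC.
Concatenated (24 bytes): DF A4 F2 96 A0 AE E9 8F 9F F0 90 8C 9B E8 BF 99 69 22 C3 8A F0 A8 97 AC.

DF A4 F2 96 A0 AE E9 8F 9F F0 90 8C 9B E8 BF 99 69 22 C3 8A F0 A8 97 AC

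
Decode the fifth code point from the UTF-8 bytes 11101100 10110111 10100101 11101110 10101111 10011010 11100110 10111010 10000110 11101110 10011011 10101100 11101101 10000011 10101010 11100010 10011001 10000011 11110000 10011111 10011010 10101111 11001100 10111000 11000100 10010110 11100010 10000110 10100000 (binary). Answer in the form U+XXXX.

Offset 0: leading byte 0xEC = 11101100 → 3-byte char #1 = EC B7 A5.
Offset 3: leading byte 0xEE = 11101110 → 3-byte char #2 = EE AF 9A.
Offset 6: leading byte 0xE6 = 11100110 → 3-byte char #3 = E6 BA 86.
Offset 9: leading byte 0xEE = 11101110 → 3-byte char #4 = EE 9B AC.
Offset 12: leading byte 0xED = 11101101 → 3-byte char #5 = ED 83 AA.
Leading byte 0xED = 11101101 matches 1110xxxx → 3-byte sequence.
Byte 1: 0xED = 11101101, payload 1101 (4 bits).
Byte 2: 0x83 = 10000011 (10xxxxxx ✓), payload 000011.
Byte 3: 0xAA = 10101010 (10xxxxxx ✓), payload 101010.
Concatenate: 1101000011101010 = 0xD0EA (16 bits → U+D0EA).

U+D0EA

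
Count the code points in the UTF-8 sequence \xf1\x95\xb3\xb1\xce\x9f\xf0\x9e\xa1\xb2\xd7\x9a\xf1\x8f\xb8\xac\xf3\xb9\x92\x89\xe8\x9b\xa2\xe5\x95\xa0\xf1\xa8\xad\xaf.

Byte at offset 0: 0xF1 = 11110001 → 4-byte char (#1). Advance 4.
Byte at offset 4: 0xCE = 11001110 → 2-byte char (#2). Advance 2.
Byte at offset 6: 0xF0 = 11110000 → 4-byte char (#3). Advance 4.
Byte at offset 10: 0xD7 = 11010111 → 2-byte char (#4). Advance 2.
Byte at offset 12: 0xF1 = 11110001 → 4-byte char (#5). Advance 4.
Byte at offset 16: 0xF3 = 11110011 → 4-byte char (#6). Advance 4.
Byte at offset 20: 0xE8 = 11101000 → 3-byte char (#7). Advance 3.
Byte at offset 23: 0xE5 = 11100101 → 3-byte char (#8). Advance 3.
Byte at offset 26: 0xF1 = 11110001 → 4-byte char (#9). Advance 4.
Reached end at offset 30 after 9 code points.

9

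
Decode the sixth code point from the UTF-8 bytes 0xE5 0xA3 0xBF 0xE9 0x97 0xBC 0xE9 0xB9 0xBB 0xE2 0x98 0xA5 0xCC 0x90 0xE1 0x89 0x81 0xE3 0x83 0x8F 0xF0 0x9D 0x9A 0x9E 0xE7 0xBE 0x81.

U+1241

Offset 0: leading byte 0xE5 = 11100101 → 3-byte char #1 = E5 A3 BF.
Offset 3: leading byte 0xE9 = 11101001 → 3-byte char #2 = E9 97 BC.
Offset 6: leading byte 0xE9 = 11101001 → 3-byte char #3 = E9 B9 BB.
Offset 9: leading byte 0xE2 = 11100010 → 3-byte char #4 = E2 98 A5.
Offset 12: leading byte 0xCC = 11001100 → 2-byte char #5 = CC 90.
Offset 14: leading byte 0xE1 = 11100001 → 3-byte char #6 = E1 89 81.
Leading byte 0xE1 = 11100001 matches 1110xxxx → 3-byte sequence.
Byte 1: 0xE1 = 11100001, payload 0001 (4 bits).
Byte 2: 0x89 = 10001001 (10xxxxxx ✓), payload 001001.
Byte 3: 0x81 = 10000001 (10xxxxxx ✓), payload 000001.
Concatenate: 0001001001000001 = 0x1241 (16 bits → U+1241).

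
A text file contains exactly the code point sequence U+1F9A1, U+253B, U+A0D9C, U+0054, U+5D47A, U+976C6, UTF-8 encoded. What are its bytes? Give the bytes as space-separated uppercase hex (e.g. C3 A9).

F0 9F A6 A1 E2 94 BB F2 A0 B6 9C 54 F1 9D 91 BA F2 97 9B 86

U+1F9A1: 4-byte form → F0 9F A6 A1.
U+253B: 3-byte form → E2 94 BB.
U+A0D9C: 4-byte form → F2 A0 B6 9C.
U+0054: 1-byte form → 54.
U+5D47A: 4-byte form → F1 9D 91 BA.
U+976C6: 4-byte form → F2 97 9B 86.
Concatenated (20 bytes): F0 9F A6 A1 E2 94 BB F2 A0 B6 9C 54 F1 9D 91 BA F2 97 9B 86.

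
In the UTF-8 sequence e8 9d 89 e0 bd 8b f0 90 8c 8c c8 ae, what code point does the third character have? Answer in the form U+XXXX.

U+1030C

Offset 0: leading byte 0xE8 = 11101000 → 3-byte char #1 = E8 9D 89.
Offset 3: leading byte 0xE0 = 11100000 → 3-byte char #2 = E0 BD 8B.
Offset 6: leading byte 0xF0 = 11110000 → 4-byte char #3 = F0 90 8C 8C.
Leading byte 0xF0 = 11110000 matches 11110xxx → 4-byte sequence.
Byte 1: 0xF0 = 11110000, payload 000 (3 bits).
Byte 2: 0x90 = 10010000 (10xxxxxx ✓), payload 010000.
Byte 3: 0x8C = 10001100 (10xxxxxx ✓), payload 001100.
Byte 4: 0x8C = 10001100 (10xxxxxx ✓), payload 001100.
Concatenate: 000010000001100001100 = 0x1030C (21 bits → U+1030C).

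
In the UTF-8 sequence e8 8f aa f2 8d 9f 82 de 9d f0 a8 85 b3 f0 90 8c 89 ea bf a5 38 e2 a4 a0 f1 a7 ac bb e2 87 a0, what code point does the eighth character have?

U+2920

Offset 0: leading byte 0xE8 = 11101000 → 3-byte char #1 = E8 8F AA.
Offset 3: leading byte 0xF2 = 11110010 → 4-byte char #2 = F2 8D 9F 82.
Offset 7: leading byte 0xDE = 11011110 → 2-byte char #3 = DE 9D.
Offset 9: leading byte 0xF0 = 11110000 → 4-byte char #4 = F0 A8 85 B3.
Offset 13: leading byte 0xF0 = 11110000 → 4-byte char #5 = F0 90 8C 89.
Offset 17: leading byte 0xEA = 11101010 → 3-byte char #6 = EA BF A5.
Offset 20: leading byte 0x38 = 00111000 → 1-byte char #7 = 38.
Offset 21: leading byte 0xE2 = 11100010 → 3-byte char #8 = E2 A4 A0.
Leading byte 0xE2 = 11100010 matches 1110xxxx → 3-byte sequence.
Byte 1: 0xE2 = 11100010, payload 0010 (4 bits).
Byte 2: 0xA4 = 10100100 (10xxxxxx ✓), payload 100100.
Byte 3: 0xA0 = 10100000 (10xxxxxx ✓), payload 100000.
Concatenate: 0010100100100000 = 0x2920 (16 bits → U+2920).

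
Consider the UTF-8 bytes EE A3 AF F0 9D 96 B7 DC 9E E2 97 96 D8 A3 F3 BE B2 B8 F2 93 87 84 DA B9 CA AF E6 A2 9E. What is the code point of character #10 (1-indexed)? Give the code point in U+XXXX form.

Offset 0: leading byte 0xEE = 11101110 → 3-byte char #1 = EE A3 AF.
Offset 3: leading byte 0xF0 = 11110000 → 4-byte char #2 = F0 9D 96 B7.
Offset 7: leading byte 0xDC = 11011100 → 2-byte char #3 = DC 9E.
Offset 9: leading byte 0xE2 = 11100010 → 3-byte char #4 = E2 97 96.
Offset 12: leading byte 0xD8 = 11011000 → 2-byte char #5 = D8 A3.
Offset 14: leading byte 0xF3 = 11110011 → 4-byte char #6 = F3 BE B2 B8.
Offset 18: leading byte 0xF2 = 11110010 → 4-byte char #7 = F2 93 87 84.
Offset 22: leading byte 0xDA = 11011010 → 2-byte char #8 = DA B9.
Offset 24: leading byte 0xCA = 11001010 → 2-byte char #9 = CA AF.
Offset 26: leading byte 0xE6 = 11100110 → 3-byte char #10 = E6 A2 9E.
Leading byte 0xE6 = 11100110 matches 1110xxxx → 3-byte sequence.
Byte 1: 0xE6 = 11100110, payload 0110 (4 bits).
Byte 2: 0xA2 = 10100010 (10xxxxxx ✓), payload 100010.
Byte 3: 0x9E = 10011110 (10xxxxxx ✓), payload 011110.
Concatenate: 0110100010011110 = 0x689E (16 bits → U+689E).

U+689E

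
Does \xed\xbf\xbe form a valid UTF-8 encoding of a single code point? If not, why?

Structurally a 3-byte sequence; payload = 0xDFFE.
But 0xDFFE is in U+D800–U+DFFF, the surrogate range. Surrogates are not Unicode scalar values and are forbidden in UTF-8.

invalid (encodes a surrogate (U+D800–U+DFFF))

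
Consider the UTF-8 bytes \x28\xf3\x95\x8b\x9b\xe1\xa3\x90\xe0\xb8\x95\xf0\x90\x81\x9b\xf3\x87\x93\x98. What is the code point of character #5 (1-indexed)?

Offset 0: leading byte 0x28 = 00101000 → 1-byte char #1 = 28.
Offset 1: leading byte 0xF3 = 11110011 → 4-byte char #2 = F3 95 8B 9B.
Offset 5: leading byte 0xE1 = 11100001 → 3-byte char #3 = E1 A3 90.
Offset 8: leading byte 0xE0 = 11100000 → 3-byte char #4 = E0 B8 95.
Offset 11: leading byte 0xF0 = 11110000 → 4-byte char #5 = F0 90 81 9B.
Leading byte 0xF0 = 11110000 matches 11110xxx → 4-byte sequence.
Byte 1: 0xF0 = 11110000, payload 000 (3 bits).
Byte 2: 0x90 = 10010000 (10xxxxxx ✓), payload 010000.
Byte 3: 0x81 = 10000001 (10xxxxxx ✓), payload 000001.
Byte 4: 0x9B = 10011011 (10xxxxxx ✓), payload 011011.
Concatenate: 000010000000001011011 = 0x1005B (21 bits → U+1005B).

U+1005B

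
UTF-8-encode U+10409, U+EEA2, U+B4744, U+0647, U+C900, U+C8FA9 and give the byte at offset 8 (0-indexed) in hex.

U+10409 → 4-byte form F0 90 90 89 at offsets 0–3.
U+EEA2 → 3-byte form EE BA A2 at offsets 4–6.
U+B4744 → 4-byte form F2 B4 9D 84 at offsets 7–10.
Offset 8 falls in char 3's range; it's byte 2 of F2 B4 9D 84 = 0xB4.

0xB4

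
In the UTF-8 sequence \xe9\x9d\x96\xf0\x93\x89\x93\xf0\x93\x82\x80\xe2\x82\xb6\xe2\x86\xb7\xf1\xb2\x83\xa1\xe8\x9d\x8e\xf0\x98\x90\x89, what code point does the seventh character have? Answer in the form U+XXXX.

U+874E

Offset 0: leading byte 0xE9 = 11101001 → 3-byte char #1 = E9 9D 96.
Offset 3: leading byte 0xF0 = 11110000 → 4-byte char #2 = F0 93 89 93.
Offset 7: leading byte 0xF0 = 11110000 → 4-byte char #3 = F0 93 82 80.
Offset 11: leading byte 0xE2 = 11100010 → 3-byte char #4 = E2 82 B6.
Offset 14: leading byte 0xE2 = 11100010 → 3-byte char #5 = E2 86 B7.
Offset 17: leading byte 0xF1 = 11110001 → 4-byte char #6 = F1 B2 83 A1.
Offset 21: leading byte 0xE8 = 11101000 → 3-byte char #7 = E8 9D 8E.
Leading byte 0xE8 = 11101000 matches 1110xxxx → 3-byte sequence.
Byte 1: 0xE8 = 11101000, payload 1000 (4 bits).
Byte 2: 0x9D = 10011101 (10xxxxxx ✓), payload 011101.
Byte 3: 0x8E = 10001110 (10xxxxxx ✓), payload 001110.
Concatenate: 1000011101001110 = 0x874E (16 bits → U+874E).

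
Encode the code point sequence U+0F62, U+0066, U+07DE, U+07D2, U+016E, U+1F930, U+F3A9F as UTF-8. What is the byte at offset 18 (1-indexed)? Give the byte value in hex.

0x9F

1-indexed offset 18 is 0-indexed offset 17.
U+0F62 → 3-byte form E0 BD A2 at offsets 0–2.
U+0066 → 1-byte form 66 at offsets 3–3.
U+07DE → 2-byte form DF 9E at offsets 4–5.
U+07D2 → 2-byte form DF 92 at offsets 6–7.
U+016E → 2-byte form C5 AE at offsets 8–9.
U+1F930 → 4-byte form F0 9F A4 B0 at offsets 10–13.
U+F3A9F → 4-byte form F3 B3 AA 9F at offsets 14–17.
Offset 17 falls in char 7's range; it's byte 4 of F3 B3 AA 9F = 0x9F.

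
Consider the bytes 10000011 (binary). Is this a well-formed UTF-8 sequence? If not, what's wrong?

Byte 0x83 = 10000011 has the form 10xxxxxx — a continuation byte — but there is no preceding leading byte.

invalid (continuation byte with no leading byte)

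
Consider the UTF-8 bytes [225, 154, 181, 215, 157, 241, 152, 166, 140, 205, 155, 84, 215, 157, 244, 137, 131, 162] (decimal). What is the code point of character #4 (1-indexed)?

U+035B

Offset 0: leading byte 0xE1 = 11100001 → 3-byte char #1 = E1 9A B5.
Offset 3: leading byte 0xD7 = 11010111 → 2-byte char #2 = D7 9D.
Offset 5: leading byte 0xF1 = 11110001 → 4-byte char #3 = F1 98 A6 8C.
Offset 9: leading byte 0xCD = 11001101 → 2-byte char #4 = CD 9B.
Leading byte 0xCD = 11001101 matches 110xxxxx → 2-byte sequence.
Byte 1: 0xCD = 11001101, payload 01101 (5 bits).
Byte 2: 0x9B = 10011011 (10xxxxxx ✓), payload 011011.
Concatenate: 01101011011 = 0x35B (11 bits → U+035B).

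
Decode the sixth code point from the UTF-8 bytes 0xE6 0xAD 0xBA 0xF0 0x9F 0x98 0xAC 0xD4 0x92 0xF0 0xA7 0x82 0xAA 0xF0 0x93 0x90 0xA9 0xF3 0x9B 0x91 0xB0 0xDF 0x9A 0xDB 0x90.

U+DB470

Offset 0: leading byte 0xE6 = 11100110 → 3-byte char #1 = E6 AD BA.
Offset 3: leading byte 0xF0 = 11110000 → 4-byte char #2 = F0 9F 98 AC.
Offset 7: leading byte 0xD4 = 11010100 → 2-byte char #3 = D4 92.
Offset 9: leading byte 0xF0 = 11110000 → 4-byte char #4 = F0 A7 82 AA.
Offset 13: leading byte 0xF0 = 11110000 → 4-byte char #5 = F0 93 90 A9.
Offset 17: leading byte 0xF3 = 11110011 → 4-byte char #6 = F3 9B 91 B0.
Leading byte 0xF3 = 11110011 matches 11110xxx → 4-byte sequence.
Byte 1: 0xF3 = 11110011, payload 011 (3 bits).
Byte 2: 0x9B = 10011011 (10xxxxxx ✓), payload 011011.
Byte 3: 0x91 = 10010001 (10xxxxxx ✓), payload 010001.
Byte 4: 0xB0 = 10110000 (10xxxxxx ✓), payload 110000.
Concatenate: 011011011010001110000 = 0xDB470 (21 bits → U+DB470).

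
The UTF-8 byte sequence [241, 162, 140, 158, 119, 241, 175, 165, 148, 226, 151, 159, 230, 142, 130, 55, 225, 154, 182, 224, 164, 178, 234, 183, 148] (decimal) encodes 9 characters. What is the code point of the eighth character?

Offset 0: leading byte 0xF1 = 11110001 → 4-byte char #1 = F1 A2 8C 9E.
Offset 4: leading byte 0x77 = 01110111 → 1-byte char #2 = 77.
Offset 5: leading byte 0xF1 = 11110001 → 4-byte char #3 = F1 AF A5 94.
Offset 9: leading byte 0xE2 = 11100010 → 3-byte char #4 = E2 97 9F.
Offset 12: leading byte 0xE6 = 11100110 → 3-byte char #5 = E6 8E 82.
Offset 15: leading byte 0x37 = 00110111 → 1-byte char #6 = 37.
Offset 16: leading byte 0xE1 = 11100001 → 3-byte char #7 = E1 9A B6.
Offset 19: leading byte 0xE0 = 11100000 → 3-byte char #8 = E0 A4 B2.
Leading byte 0xE0 = 11100000 matches 1110xxxx → 3-byte sequence.
Byte 1: 0xE0 = 11100000, payload 0000 (4 bits).
Byte 2: 0xA4 = 10100100 (10xxxxxx ✓), payload 100100.
Byte 3: 0xB2 = 10110010 (10xxxxxx ✓), payload 110010.
Concatenate: 0000100100110010 = 0x932 (16 bits → U+0932).

U+0932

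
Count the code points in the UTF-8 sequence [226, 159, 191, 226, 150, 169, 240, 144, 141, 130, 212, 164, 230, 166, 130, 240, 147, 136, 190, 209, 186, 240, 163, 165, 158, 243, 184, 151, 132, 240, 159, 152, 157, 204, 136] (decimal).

11

Byte at offset 0: 0xE2 = 11100010 → 3-byte char (#1). Advance 3.
Byte at offset 3: 0xE2 = 11100010 → 3-byte char (#2). Advance 3.
Byte at offset 6: 0xF0 = 11110000 → 4-byte char (#3). Advance 4.
Byte at offset 10: 0xD4 = 11010100 → 2-byte char (#4). Advance 2.
Byte at offset 12: 0xE6 = 11100110 → 3-byte char (#5). Advance 3.
Byte at offset 15: 0xF0 = 11110000 → 4-byte char (#6). Advance 4.
Byte at offset 19: 0xD1 = 11010001 → 2-byte char (#7). Advance 2.
Byte at offset 21: 0xF0 = 11110000 → 4-byte char (#8). Advance 4.
Byte at offset 25: 0xF3 = 11110011 → 4-byte char (#9). Advance 4.
Byte at offset 29: 0xF0 = 11110000 → 4-byte char (#10). Advance 4.
Byte at offset 33: 0xCC = 11001100 → 2-byte char (#11). Advance 2.
Reached end at offset 35 after 11 code points.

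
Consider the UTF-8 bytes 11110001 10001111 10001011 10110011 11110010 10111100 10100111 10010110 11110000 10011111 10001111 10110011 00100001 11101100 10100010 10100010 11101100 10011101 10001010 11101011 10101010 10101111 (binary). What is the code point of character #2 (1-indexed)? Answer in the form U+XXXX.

Offset 0: leading byte 0xF1 = 11110001 → 4-byte char #1 = F1 8F 8B B3.
Offset 4: leading byte 0xF2 = 11110010 → 4-byte char #2 = F2 BC A7 96.
Leading byte 0xF2 = 11110010 matches 11110xxx → 4-byte sequence.
Byte 1: 0xF2 = 11110010, payload 010 (3 bits).
Byte 2: 0xBC = 10111100 (10xxxxxx ✓), payload 111100.
Byte 3: 0xA7 = 10100111 (10xxxxxx ✓), payload 100111.
Byte 4: 0x96 = 10010110 (10xxxxxx ✓), payload 010110.
Concatenate: 010111100100111010110 = 0xBC9D6 (21 bits → U+BC9D6).

U+BC9D6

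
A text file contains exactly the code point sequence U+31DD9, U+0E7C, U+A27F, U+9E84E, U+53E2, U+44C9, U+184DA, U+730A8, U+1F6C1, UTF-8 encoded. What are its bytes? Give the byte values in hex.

U+31DD9: 4-byte form → F0 B1 B7 99.
U+0E7C: 3-byte form → E0 B9 BC.
U+A27F: 3-byte form → EA 89 BF.
U+9E84E: 4-byte form → F2 9E A1 8E.
U+53E2: 3-byte form → E5 8F A2.
U+44C9: 3-byte form → E4 93 89.
U+184DA: 4-byte form → F0 98 93 9A.
U+730A8: 4-byte form → F1 B3 82 A8.
U+1F6C1: 4-byte form → F0 9F 9B 81.
Concatenated (32 bytes): F0 B1 B7 99 E0 B9 BC EA 89 BF F2 9E A1 8E E5 8F A2 E4 93 89 F0 98 93 9A F1 B3 82 A8 F0 9F 9B 81.

F0 B1 B7 99 E0 B9 BC EA 89 BF F2 9E A1 8E E5 8F A2 E4 93 89 F0 98 93 9A F1 B3 82 A8 F0 9F 9B 81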